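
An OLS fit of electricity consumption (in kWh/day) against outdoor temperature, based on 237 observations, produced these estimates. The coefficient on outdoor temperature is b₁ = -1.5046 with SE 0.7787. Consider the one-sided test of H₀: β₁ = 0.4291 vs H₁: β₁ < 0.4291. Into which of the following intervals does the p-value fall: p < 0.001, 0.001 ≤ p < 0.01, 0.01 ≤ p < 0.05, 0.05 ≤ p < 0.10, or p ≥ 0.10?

t = (-1.5046 − 0.4291) / 0.7787 = -2.483.
df = n − 2 = 237 − 2 = 235.
One-sided p = P(T_{235} < t) ≈ 0.0069.
So 0.001 ≤ p < 0.01.

0.001 ≤ p < 0.01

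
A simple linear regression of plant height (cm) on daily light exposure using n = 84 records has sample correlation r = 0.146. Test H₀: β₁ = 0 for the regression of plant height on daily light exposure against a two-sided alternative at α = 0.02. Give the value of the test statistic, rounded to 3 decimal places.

t = 1.336

t = r·√(n − 2)/√(1 − r²) = 0.146·√82/√0.978684 = 1.336.
df = n − 2 = 82.
Two-sided p ≈ 0.1851, which is ≥ 0.02, so fail to reject H₀.
The data do not give significant evidence of a linear association between daily light exposure and plant height.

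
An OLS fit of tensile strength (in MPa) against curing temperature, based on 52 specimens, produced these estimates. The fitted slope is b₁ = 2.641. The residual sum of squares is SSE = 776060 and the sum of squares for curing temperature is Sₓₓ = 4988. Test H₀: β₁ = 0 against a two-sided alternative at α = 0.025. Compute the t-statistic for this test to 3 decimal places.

MSE = SSE/(n − 2) = 776060/50 = 15521.2.
SE(b₁) = √(MSE/Sₓₓ) = √(15521.2/4988) = 1.764.
t = 2.641 / 1.764 = 1.497.
df = n − 2 = 50.
Two-sided p ≈ 0.1406, which is ≥ 0.025, so fail to reject H₀.
The data do not give significant evidence of an association between curing temperature and tensile strength.

t = 1.497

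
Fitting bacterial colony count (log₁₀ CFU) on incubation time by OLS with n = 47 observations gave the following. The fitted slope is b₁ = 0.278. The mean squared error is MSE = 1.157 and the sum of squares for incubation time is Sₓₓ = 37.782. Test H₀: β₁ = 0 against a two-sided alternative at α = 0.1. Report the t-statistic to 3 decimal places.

SE(b₁) = √(MSE/Sₓₓ) = √(1.157/37.782) = 0.174994.
t = 0.278 / 0.174994 = 1.589.
df = n − 2 = 45.
Two-sided p ≈ 0.1191, which is ≥ 0.1, so fail to reject H₀.
The data do not give significant evidence of an association between incubation time and bacterial colony count.

t = 1.589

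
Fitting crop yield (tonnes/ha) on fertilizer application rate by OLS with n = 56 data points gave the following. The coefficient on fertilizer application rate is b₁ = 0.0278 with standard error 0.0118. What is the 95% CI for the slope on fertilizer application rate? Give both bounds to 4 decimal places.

df = n − 2 = 56 − 2 = 54.
t* = t_{0.025, 54} = 2.004879.
Margin = t* × SE = 2.004879 × 0.0118 = 0.023658.
CI: 0.0278 ± 0.023658 → (0.0041, 0.0515).
With 95% confidence, each one-unit increase in fertilizer application rate is associated with a change of between 0.0041 and 0.0515 tonnes/ha in crop yield.

(0.0041, 0.0515)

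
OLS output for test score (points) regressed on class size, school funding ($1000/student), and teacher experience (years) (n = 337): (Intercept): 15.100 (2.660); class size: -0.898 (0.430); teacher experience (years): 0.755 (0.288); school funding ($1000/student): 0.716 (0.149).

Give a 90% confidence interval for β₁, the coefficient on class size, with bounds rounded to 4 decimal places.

(-1.6073, -0.1887)

Read off: b = -0.898, SE = 0.430 for class size.
df = n − k − 1 = 337 − 3 − 1 = 333.
t* = t_{0.05, 333} = 1.649442.
Margin = t* × SE = 1.649442 × 0.430 = 0.709260.
CI: -0.898 ± 0.709260 → (-1.6073, -0.1887).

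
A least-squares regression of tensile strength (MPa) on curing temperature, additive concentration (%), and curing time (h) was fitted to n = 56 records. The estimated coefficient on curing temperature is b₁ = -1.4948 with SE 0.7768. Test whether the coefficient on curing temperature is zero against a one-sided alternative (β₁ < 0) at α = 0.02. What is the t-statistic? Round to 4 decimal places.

H₀: β₁ = 0 vs H₁: β₁ < 0.
t = (b₁ − β₁⁰)/SE = -1.4948 / 0.7768 = -1.9243.
df = n − k − 1 = 56 − 3 − 1 = 52.
One-sided p ≈ 0.0299, which is ≥ 0.02, so fail to reject H₀.
The data do not give significant evidence that the true slope on curing temperature is negative, holding the other predictors fixed.

t = -1.9243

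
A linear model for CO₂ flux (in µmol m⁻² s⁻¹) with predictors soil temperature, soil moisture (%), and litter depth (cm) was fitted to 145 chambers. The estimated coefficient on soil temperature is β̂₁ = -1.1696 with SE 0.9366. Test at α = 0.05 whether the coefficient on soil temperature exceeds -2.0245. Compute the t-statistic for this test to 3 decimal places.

H₀: β₁ = -2.0245 vs H₁: β₁ > -2.0245.
t = (β̂₁ − β₁⁰)/SE = (-1.1696 − (-2.0245)) / 0.9366 = 0.913.
df = n − k − 1 = 145 − 3 − 1 = 141.
One-sided p ≈ 0.1815, which is ≥ 0.05, so fail to reject H₀.
The data do not give significant evidence that the true slope on soil temperature exceeds -2.0245 µmol m⁻² s⁻¹ per unit, holding the other predictors fixed.

t = 0.913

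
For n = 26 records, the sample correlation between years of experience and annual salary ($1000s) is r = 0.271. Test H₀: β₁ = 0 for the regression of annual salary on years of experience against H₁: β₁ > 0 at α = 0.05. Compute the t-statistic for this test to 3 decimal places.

t = r·√(n − 2)/√(1 − r²) = 0.271·√24/√0.926559 = 1.379.
df = n − 2 = 24.
One-sided p ≈ 0.0903, which is ≥ 0.05, so fail to reject H₀.
The data do not give significant evidence of a linear association between years of experience and annual salary.

t = 1.379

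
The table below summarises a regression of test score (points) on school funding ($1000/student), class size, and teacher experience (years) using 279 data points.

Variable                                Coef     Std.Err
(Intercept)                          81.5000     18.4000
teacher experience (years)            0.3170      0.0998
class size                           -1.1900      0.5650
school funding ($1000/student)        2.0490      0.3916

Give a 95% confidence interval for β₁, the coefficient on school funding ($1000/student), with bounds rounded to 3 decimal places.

Read off: b = 2.0490, SE = 0.3916 for school funding ($1000/student).
df = n − k − 1 = 279 − 3 − 1 = 275.
t* = t_{0.025, 275} = 1.968628.
Margin = t* × SE = 1.968628 × 0.3916 = 0.77091.
CI: 2.0490 ± 0.77091 → (1.278, 2.820).

(1.278, 2.820)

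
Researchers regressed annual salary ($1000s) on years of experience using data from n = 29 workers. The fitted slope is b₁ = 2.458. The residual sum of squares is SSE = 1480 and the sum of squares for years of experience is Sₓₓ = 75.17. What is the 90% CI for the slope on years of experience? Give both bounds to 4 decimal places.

(1.0035, 3.9125)

MSE = SSE/(n − 2) = 1480/27 = 54.8148.
SE(b₁) = √(MSE/Sₓₓ) = √(54.8148/75.17) = 0.853939.
df = n − 2 = 27.
t* = t_{0.05, 27} = 1.703288.
Margin = t* × SE = 1.703288 × 0.853939 = 1.454504.
CI: 2.458 ± 1.454504 → (1.0035, 3.9125).
With 90% confidence, each one-unit increase in years of experience is associated with a change of between 1.0035 and 3.9125 $1000s in annual salary.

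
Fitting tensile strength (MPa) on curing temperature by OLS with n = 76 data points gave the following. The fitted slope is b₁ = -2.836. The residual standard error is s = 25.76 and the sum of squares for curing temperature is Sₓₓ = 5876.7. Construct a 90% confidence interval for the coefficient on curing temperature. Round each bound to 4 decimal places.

(-3.3957, -2.2763)

SE(b₁) = s/√Sₓₓ = 25.76/√5876.7 = 0.336031.
df = n − 2 = 74.
t* = t_{0.05, 74} = 1.665707.
Margin = t* × SE = 1.665707 × 0.336031 = 0.559729.
CI: -2.836 ± 0.559729 → (-3.3957, -2.2763).
With 90% confidence, each one-unit increase in curing temperature is associated with a change of between -3.3957 and -2.2763 MPa in tensile strength.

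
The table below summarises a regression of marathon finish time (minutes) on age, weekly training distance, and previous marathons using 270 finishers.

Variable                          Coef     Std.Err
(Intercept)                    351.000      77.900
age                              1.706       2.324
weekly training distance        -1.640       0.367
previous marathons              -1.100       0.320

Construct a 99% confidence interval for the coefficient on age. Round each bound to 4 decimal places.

(-4.3235, 7.7355)

Read off: b = 1.706, SE = 2.324 for age.
df = n − k − 1 = 270 − 3 − 1 = 266.
t* = t_{0.005, 266} = 2.594438.
Margin = t* × SE = 2.594438 × 2.324 = 6.029474.
CI: 1.706 ± 6.029474 → (-4.3235, 7.7355).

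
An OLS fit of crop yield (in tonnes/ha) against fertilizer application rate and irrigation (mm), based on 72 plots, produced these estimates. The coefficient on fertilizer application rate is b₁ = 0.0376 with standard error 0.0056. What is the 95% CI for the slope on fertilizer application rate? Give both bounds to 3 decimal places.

(0.026, 0.049)

df = n − k − 1 = 72 − 2 − 1 = 69.
t* = t_{0.025, 69} = 1.994945.
Margin = t* × SE = 1.994945 × 0.0056 = 0.01117.
CI: 0.0376 ± 0.01117 → (0.026, 0.049).
With 95% confidence, each one-unit increase in fertilizer application rate is associated with a change of between 0.026 and 0.049 tonnes/ha in crop yield, holding the other predictors fixed.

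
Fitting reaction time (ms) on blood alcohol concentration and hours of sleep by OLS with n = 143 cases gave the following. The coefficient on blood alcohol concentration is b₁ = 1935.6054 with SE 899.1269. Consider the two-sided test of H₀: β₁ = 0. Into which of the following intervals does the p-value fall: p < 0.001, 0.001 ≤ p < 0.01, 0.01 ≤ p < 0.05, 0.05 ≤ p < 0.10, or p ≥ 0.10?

0.01 ≤ p < 0.05

t = 1935.6054 / 899.1269 = 2.153.
df = n − k − 1 = 143 − 2 − 1 = 140.
Two-sided p = 2·P(T_{140} > |t|) ≈ 0.0331.
So 0.01 ≤ p < 0.05.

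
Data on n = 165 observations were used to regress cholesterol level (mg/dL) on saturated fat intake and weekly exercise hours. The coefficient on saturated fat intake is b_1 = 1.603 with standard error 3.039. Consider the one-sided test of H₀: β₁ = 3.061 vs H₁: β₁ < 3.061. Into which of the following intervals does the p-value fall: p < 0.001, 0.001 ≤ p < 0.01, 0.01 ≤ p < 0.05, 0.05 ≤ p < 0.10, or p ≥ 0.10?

p ≥ 0.10

t = (1.603 − 3.061) / 3.039 = -0.480.
df = n − k − 1 = 165 − 2 − 1 = 162.
One-sided p = P(T_{162} < t) ≈ 0.3160.
So p ≥ 0.10.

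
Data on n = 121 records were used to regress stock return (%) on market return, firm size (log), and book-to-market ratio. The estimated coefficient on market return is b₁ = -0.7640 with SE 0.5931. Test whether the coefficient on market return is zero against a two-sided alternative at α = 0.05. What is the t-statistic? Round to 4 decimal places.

H₀: β₁ = 0 vs H₁: β₁ ≠ 0.
t = (b₁ − β₁⁰)/SE = -0.7640 / 0.5931 = -1.2881.
df = n − k − 1 = 121 − 3 − 1 = 117.
Two-sided p ≈ 0.2002, which is ≥ 0.05, so fail to reject H₀.
The data do not give significant evidence of an association between market return and stock return, after adjusting for the other predictors.

t = -1.2881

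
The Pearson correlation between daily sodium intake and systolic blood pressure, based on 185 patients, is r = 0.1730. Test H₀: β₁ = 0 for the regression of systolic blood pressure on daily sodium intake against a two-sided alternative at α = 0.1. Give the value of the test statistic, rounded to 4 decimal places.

t = 2.3761

t = r·√(n − 2)/√(1 − r²) = 0.1730·√183/√0.970071 = 2.3761.
df = n − 2 = 183.
Two-sided p ≈ 0.0185, which is < 0.1, so reject H₀.
There is evidence of a linear association between daily sodium intake and systolic blood pressure.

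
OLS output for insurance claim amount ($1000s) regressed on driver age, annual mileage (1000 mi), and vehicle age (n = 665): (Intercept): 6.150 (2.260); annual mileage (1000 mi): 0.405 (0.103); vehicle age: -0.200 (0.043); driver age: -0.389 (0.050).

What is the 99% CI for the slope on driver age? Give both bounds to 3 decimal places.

Read off: b = -0.389, SE = 0.050 for driver age.
df = n − k − 1 = 665 − 3 − 1 = 661.
t* = t_{0.005, 661} = 2.583288.
Margin = t* × SE = 2.583288 × 0.050 = 0.12916.
CI: -0.389 ± 0.12916 → (-0.518, -0.260).

(-0.518, -0.260)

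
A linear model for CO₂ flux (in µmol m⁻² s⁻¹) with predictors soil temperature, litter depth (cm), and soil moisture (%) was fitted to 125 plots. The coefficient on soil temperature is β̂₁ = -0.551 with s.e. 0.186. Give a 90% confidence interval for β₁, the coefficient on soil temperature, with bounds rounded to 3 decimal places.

(-0.859, -0.243)

df = n − k − 1 = 125 − 3 − 1 = 121.
t* = t_{0.05, 121} = 1.657544.
Margin = t* × SE = 1.657544 × 0.186 = 0.30830.
CI: -0.551 ± 0.30830 → (-0.859, -0.243).
With 90% confidence, each one-unit increase in soil temperature is associated with a change of between -0.859 and -0.243 µmol m⁻² s⁻¹ in CO₂ flux, holding the other predictors fixed.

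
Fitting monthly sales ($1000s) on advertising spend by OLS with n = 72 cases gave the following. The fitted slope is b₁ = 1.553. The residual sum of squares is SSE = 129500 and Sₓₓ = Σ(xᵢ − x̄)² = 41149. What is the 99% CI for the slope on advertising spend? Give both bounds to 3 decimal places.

MSE = SSE/(n − 2) = 129500/70 = 1850.
SE(b₁) = √(MSE/Sₓₓ) = √(1850/41149) = 0.212034.
df = n − 2 = 70.
t* = t_{0.005, 70} = 2.647905.
Margin = t* × SE = 2.647905 × 0.212034 = 0.56145.
CI: 1.553 ± 0.56145 → (0.992, 2.114).
With 99% confidence, each one-unit increase in advertising spend is associated with a change of between 0.992 and 2.114 $1000s in monthly sales.

(0.992, 2.114)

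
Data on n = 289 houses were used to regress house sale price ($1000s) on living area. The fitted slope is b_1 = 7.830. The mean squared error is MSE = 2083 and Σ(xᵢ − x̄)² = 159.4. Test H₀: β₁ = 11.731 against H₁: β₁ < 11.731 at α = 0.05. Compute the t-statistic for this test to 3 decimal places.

t = -1.079

SE(b_1) = √(MSE/Sₓₓ) = √(2083/159.4) = 3.61493.
t = (7.830 − 11.731) / 3.61493 = -1.079.
df = n − 2 = 287.
One-sided p ≈ 0.1407, which is ≥ 0.05, so fail to reject H₀.
The data do not give significant evidence that the true slope on living area is below 11.731 $1000s per unit.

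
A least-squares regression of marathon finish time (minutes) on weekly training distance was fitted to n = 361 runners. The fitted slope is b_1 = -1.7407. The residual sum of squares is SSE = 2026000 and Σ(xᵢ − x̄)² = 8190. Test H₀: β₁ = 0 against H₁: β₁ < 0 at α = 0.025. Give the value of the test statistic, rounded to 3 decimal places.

t = -2.097

MSE = SSE/(n − 2) = 2026000/359 = 5643.45.
SE(b_1) = √(MSE/Sₓₓ) = √(5643.45/8190) = 0.8301.
t = -1.7407 / 0.8301 = -2.097.
df = n − 2 = 359.
One-sided p ≈ 0.0183, which is < 0.025, so reject H₀.
There is evidence that the true slope on weekly training distance is negative.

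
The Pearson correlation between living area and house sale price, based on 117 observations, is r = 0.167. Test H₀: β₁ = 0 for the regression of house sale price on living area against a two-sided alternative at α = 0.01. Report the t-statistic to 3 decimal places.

t = r·√(n − 2)/√(1 − r²) = 0.167·√115/√0.972111 = 1.816.
df = n − 2 = 115.
Two-sided p ≈ 0.0719, which is ≥ 0.01, so fail to reject H₀.
The data do not give significant evidence of a linear association between living area and house sale price.

t = 1.816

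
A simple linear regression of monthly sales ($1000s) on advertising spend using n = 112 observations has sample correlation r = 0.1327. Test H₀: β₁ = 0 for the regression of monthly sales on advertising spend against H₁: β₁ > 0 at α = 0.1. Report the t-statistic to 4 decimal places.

t = r·√(n − 2)/√(1 − r²) = 0.1327·√110/√0.982391 = 1.4042.
df = n − 2 = 110.
One-sided p ≈ 0.0815, which is < 0.1, so reject H₀.
There is evidence of a linear association between advertising spend and monthly sales.

t = 1.4042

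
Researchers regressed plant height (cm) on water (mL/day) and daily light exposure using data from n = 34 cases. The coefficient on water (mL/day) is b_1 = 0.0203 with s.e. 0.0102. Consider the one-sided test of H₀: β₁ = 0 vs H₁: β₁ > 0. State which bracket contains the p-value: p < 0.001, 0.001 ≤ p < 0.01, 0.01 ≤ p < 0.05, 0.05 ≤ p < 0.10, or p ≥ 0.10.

t = 0.0203 / 0.0102 = 1.990.
df = n − k − 1 = 34 − 2 − 1 = 31.
One-sided p = P(T_{31} > t) ≈ 0.0277.
So 0.01 ≤ p < 0.05.

0.01 ≤ p < 0.05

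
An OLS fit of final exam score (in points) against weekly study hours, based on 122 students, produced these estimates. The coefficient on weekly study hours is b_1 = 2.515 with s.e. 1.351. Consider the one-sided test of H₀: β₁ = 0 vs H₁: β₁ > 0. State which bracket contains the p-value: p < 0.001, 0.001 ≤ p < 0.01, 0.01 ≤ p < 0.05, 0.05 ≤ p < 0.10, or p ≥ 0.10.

0.01 ≤ p < 0.05

t = 2.515 / 1.351 = 1.862.
df = n − 2 = 122 − 2 = 120.
One-sided p = P(T_{120} > t) ≈ 0.0326.
So 0.01 ≤ p < 0.05.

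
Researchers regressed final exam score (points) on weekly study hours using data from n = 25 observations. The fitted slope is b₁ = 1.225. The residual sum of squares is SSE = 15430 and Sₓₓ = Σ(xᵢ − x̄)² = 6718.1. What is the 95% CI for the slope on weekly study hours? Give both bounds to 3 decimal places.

(0.571, 1.879)

MSE = SSE/(n − 2) = 15430/23 = 670.87.
SE(b₁) = √(MSE/Sₓₓ) = √(670.87/6718.1) = 0.316006.
df = n − 2 = 23.
t* = t_{0.025, 23} = 2.068658.
Margin = t* × SE = 2.068658 × 0.316006 = 0.65371.
CI: 1.225 ± 0.65371 → (0.571, 1.879).
With 95% confidence, each one-unit increase in weekly study hours is associated with a change of between 0.571 and 1.879 points in final exam score.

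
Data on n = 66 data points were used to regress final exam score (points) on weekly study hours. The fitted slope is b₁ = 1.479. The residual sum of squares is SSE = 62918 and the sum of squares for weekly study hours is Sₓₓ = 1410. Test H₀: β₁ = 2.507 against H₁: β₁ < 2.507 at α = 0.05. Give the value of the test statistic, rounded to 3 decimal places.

t = -1.231

MSE = SSE/(n − 2) = 62918/64 = 983.094.
SE(b₁) = √(MSE/Sₓₓ) = √(983.094/1410) = 0.835003.
t = (1.479 − 2.507) / 0.835003 = -1.231.
df = n − 2 = 64.
One-sided p ≈ 0.1114, which is ≥ 0.05, so fail to reject H₀.
The data do not give significant evidence that the true slope on weekly study hours is below 2.507 points per unit.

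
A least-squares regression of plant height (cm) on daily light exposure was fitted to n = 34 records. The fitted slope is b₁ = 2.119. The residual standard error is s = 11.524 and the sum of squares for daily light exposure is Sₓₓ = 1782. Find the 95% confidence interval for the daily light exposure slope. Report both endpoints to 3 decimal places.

(1.563, 2.675)

SE(b₁) = s/√Sₓₓ = 11.524/√1782 = 0.272992.
df = n − 2 = 32.
t* = t_{0.025, 32} = 2.036933.
Margin = t* × SE = 2.036933 × 0.272992 = 0.55607.
CI: 2.119 ± 0.55607 → (1.563, 2.675).
With 95% confidence, each one-unit increase in daily light exposure is associated with a change of between 1.563 and 2.675 cm in plant height.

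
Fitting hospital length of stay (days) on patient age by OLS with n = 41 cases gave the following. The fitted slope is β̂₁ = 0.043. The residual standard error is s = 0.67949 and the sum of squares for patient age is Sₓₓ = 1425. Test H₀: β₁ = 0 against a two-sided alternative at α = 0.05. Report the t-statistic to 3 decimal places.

t = 2.389

SE(β̂₁) = s/√Sₓₓ = 0.67949/√1425 = 0.0180001.
t = 0.043 / 0.0180001 = 2.389.
df = n − 2 = 39.
Two-sided p ≈ 0.0218, which is < 0.05, so reject H₀.
There is evidence that patient age is associated with hospital length of stay.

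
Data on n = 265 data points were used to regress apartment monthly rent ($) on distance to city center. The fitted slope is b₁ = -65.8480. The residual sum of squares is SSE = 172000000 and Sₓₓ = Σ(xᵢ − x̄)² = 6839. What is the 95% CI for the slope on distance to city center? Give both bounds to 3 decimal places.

(-85.103, -46.593)

MSE = SSE/(n − 2) = 172000000/263 = 653992.
SE(b₁) = √(MSE/Sₓₓ) = √(653992/6839) = 9.7789.
df = n − 2 = 263.
t* = t_{0.025, 263} = 1.969025.
Margin = t* × SE = 1.969025 × 9.7789 = 19.25490.
CI: -65.8480 ± 19.25490 → (-85.103, -46.593).
With 95% confidence, each one-unit increase in distance to city center is associated with a change of between -85.103 and -46.593 $ in apartment monthly rent.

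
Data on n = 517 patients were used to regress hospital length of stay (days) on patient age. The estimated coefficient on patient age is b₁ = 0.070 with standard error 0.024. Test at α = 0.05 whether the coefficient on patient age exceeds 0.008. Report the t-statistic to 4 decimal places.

t = 2.5833

H₀: β₁ = 0.008 vs H₁: β₁ > 0.008.
t = (b₁ − β₁⁰)/SE = (0.070 − 0.008) / 0.024 = 2.5833.
df = n − 2 = 517 − 2 = 515.
One-sided p ≈ 0.0050, which is < 0.05, so reject H₀.
There is evidence that the true slope on patient age exceeds 0.008 days per unit.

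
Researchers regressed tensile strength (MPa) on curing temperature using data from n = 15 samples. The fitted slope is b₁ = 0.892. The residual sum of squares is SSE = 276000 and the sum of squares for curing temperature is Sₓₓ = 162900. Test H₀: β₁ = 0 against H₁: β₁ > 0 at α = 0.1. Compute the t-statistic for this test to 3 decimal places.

t = 2.471

MSE = SSE/(n − 2) = 276000/13 = 21230.8.
SE(b₁) = √(MSE/Sₓₓ) = √(21230.8/162900) = 0.361013.
t = 0.892 / 0.361013 = 2.471.
df = n − 2 = 13.
One-sided p ≈ 0.0140, which is < 0.1, so reject H₀.
There is evidence that the true slope on curing temperature is positive.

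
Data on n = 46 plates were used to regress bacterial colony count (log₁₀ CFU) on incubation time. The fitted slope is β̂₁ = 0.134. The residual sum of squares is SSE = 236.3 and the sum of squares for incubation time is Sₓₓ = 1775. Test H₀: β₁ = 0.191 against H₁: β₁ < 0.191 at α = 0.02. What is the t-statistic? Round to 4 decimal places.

t = -1.0363

MSE = SSE/(n − 2) = 236.3/44 = 5.37045.
SE(β̂₁) = √(MSE/Sₓₓ) = √(5.37045/1775) = 0.0550055.
t = (0.134 − 0.191) / 0.0550055 = -1.0363.
df = n − 2 = 44.
One-sided p ≈ 0.1529, which is ≥ 0.02, so fail to reject H₀.
The data do not give significant evidence that the true slope on incubation time is below 0.191 log₁₀ CFU per unit.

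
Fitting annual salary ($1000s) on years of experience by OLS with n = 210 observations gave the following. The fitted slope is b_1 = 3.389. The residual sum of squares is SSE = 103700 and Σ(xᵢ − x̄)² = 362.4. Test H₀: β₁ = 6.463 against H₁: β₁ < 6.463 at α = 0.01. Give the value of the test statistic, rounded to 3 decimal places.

t = -2.621

MSE = SSE/(n − 2) = 103700/208 = 498.558.
SE(b_1) = √(MSE/Sₓₓ) = √(498.558/362.4) = 1.17291.
t = (3.389 − 6.463) / 1.17291 = -2.621.
df = n − 2 = 208.
One-sided p ≈ 0.0047, which is < 0.01, so reject H₀.
There is evidence that the true slope on years of experience is below 6.463 $1000s per unit.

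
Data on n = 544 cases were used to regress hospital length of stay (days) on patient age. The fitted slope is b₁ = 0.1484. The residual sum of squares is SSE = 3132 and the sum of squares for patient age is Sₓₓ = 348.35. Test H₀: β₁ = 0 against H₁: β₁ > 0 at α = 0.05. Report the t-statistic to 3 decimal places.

t = 1.152

MSE = SSE/(n − 2) = 3132/542 = 5.7786.
SE(b₁) = √(MSE/Sₓₓ) = √(5.7786/348.35) = 0.128796.
t = 0.1484 / 0.128796 = 1.152.
df = n − 2 = 542.
One-sided p ≈ 0.1249, which is ≥ 0.05, so fail to reject H₀.
The data do not give significant evidence that the true slope on patient age is positive.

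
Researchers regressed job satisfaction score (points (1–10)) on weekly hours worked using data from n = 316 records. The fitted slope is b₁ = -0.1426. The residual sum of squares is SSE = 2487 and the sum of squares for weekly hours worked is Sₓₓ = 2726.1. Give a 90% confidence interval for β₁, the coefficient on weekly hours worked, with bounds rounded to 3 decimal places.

MSE = SSE/(n − 2) = 2487/314 = 7.92038.
SE(b₁) = √(MSE/Sₓₓ) = √(7.92038/2726.1) = 0.0539017.
df = n − 2 = 314.
t* = t_{0.05, 314} = 1.649721.
Margin = t* × SE = 1.649721 × 0.0539017 = 0.08892.
CI: -0.1426 ± 0.08892 → (-0.232, -0.054).
With 90% confidence, each one-unit increase in weekly hours worked is associated with a change of between -0.232 and -0.054 points (1–10) in job satisfaction score.

(-0.232, -0.054)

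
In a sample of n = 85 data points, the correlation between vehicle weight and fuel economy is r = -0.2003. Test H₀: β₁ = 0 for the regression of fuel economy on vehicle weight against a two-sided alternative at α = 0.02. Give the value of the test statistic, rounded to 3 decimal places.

t = -1.863

t = r·√(n − 2)/√(1 − r²) = -0.2003·√83/√0.95988 = -1.863.
df = n − 2 = 83.
Two-sided p ≈ 0.0661, which is ≥ 0.02, so fail to reject H₀.
The data do not give significant evidence of a linear association between vehicle weight and fuel economy.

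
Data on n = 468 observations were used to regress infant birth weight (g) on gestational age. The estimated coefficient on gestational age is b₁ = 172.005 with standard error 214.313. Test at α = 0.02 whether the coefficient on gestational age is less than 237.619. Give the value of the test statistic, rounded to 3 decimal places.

t = -0.306

H₀: β₁ = 237.619 vs H₁: β₁ < 237.619.
t = (b₁ − β₁⁰)/SE = (172.005 − 237.619) / 214.313 = -0.306.
df = n − 2 = 468 − 2 = 466.
One-sided p ≈ 0.3798, which is ≥ 0.02, so fail to reject H₀.
The data do not give significant evidence that the true slope on gestational age is below 237.619 g per unit.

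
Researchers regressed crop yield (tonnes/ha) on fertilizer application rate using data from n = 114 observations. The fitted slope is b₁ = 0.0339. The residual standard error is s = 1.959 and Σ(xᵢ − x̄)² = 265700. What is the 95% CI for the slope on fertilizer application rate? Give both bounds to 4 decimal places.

SE(b₁) = s/√Sₓₓ = 1.959/√265700 = 0.00380048.
df = n − 2 = 112.
t* = t_{0.025, 112} = 1.981372.
Margin = t* × SE = 1.981372 × 0.00380048 = 0.007530.
CI: 0.0339 ± 0.007530 → (0.0264, 0.0414).
With 95% confidence, each one-unit increase in fertilizer application rate is associated with a change of between 0.0264 and 0.0414 tonnes/ha in crop yield.

(0.0264, 0.0414)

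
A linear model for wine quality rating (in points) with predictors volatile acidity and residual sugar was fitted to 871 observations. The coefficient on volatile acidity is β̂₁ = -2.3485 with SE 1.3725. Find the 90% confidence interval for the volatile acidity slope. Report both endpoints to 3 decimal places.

(-4.608, -0.089)

df = n − k − 1 = 871 − 2 − 1 = 868.
t* = t_{0.05, 868} = 1.646611.
Margin = t* × SE = 1.646611 × 1.3725 = 2.25997.
CI: -2.3485 ± 2.25997 → (-4.608, -0.089).
With 90% confidence, each one-unit increase in volatile acidity is associated with a change of between -4.608 and -0.089 points in wine quality rating, holding the other predictors fixed.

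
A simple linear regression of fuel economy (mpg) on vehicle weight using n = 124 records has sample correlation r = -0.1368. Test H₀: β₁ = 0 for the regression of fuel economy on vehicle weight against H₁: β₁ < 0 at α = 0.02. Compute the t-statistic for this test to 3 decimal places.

t = -1.525

t = r·√(n − 2)/√(1 − r²) = -0.1368·√122/√0.981286 = -1.525.
df = n − 2 = 122.
One-sided p ≈ 0.0649, which is ≥ 0.02, so fail to reject H₀.
The data do not give significant evidence of a linear association between vehicle weight and fuel economy.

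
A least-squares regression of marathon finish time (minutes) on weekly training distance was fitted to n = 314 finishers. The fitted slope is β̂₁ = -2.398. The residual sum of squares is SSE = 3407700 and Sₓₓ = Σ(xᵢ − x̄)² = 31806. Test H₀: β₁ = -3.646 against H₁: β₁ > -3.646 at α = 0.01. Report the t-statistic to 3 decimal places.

MSE = SSE/(n − 2) = 3407700/312 = 10922.1.
SE(β̂₁) = √(MSE/Sₓₓ) = √(10922.1/31806) = 0.586002.
t = (-2.398 − (-3.646)) / 0.586002 = 2.130.
df = n − 2 = 312.
One-sided p ≈ 0.0170, which is ≥ 0.01, so fail to reject H₀.
The data do not give significant evidence that the true slope on weekly training distance exceeds -3.646 minutes per unit.

t = 2.130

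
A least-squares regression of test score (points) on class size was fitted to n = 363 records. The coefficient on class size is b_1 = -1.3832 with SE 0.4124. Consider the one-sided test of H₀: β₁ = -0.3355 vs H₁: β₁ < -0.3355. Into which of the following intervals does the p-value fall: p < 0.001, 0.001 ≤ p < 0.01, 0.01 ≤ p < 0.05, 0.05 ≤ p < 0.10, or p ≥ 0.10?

t = (-1.3832 − (-0.3355)) / 0.4124 = -2.540.
df = n − 2 = 363 − 2 = 361.
One-sided p = P(T_{361} < t) ≈ 0.0057.
So 0.001 ≤ p < 0.01.

0.001 ≤ p < 0.01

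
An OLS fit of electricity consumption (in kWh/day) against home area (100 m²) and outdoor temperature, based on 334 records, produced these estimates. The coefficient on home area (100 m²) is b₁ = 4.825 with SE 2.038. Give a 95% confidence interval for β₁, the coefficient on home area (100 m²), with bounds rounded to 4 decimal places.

df = n − k − 1 = 334 − 2 − 1 = 331.
t* = t_{0.025, 331} = 1.967157.
Margin = t* × SE = 1.967157 × 2.038 = 4.009066.
CI: 4.825 ± 4.009066 → (0.8159, 8.8341).
With 95% confidence, each one-unit increase in home area (100 m²) is associated with a change of between 0.8159 and 8.8341 kWh/day in electricity consumption, holding the other predictors fixed.

(0.8159, 8.8341)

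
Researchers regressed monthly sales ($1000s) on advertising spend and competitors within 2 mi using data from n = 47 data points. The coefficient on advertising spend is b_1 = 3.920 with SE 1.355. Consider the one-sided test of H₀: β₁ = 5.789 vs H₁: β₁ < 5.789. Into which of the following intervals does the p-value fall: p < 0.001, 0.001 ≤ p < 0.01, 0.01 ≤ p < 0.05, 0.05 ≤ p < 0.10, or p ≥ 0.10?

0.05 ≤ p < 0.10

t = (3.920 − 5.789) / 1.355 = -1.379.
df = n − k − 1 = 47 − 2 − 1 = 44.
One-sided p = P(T_{44} < t) ≈ 0.0874.
So 0.05 ≤ p < 0.10.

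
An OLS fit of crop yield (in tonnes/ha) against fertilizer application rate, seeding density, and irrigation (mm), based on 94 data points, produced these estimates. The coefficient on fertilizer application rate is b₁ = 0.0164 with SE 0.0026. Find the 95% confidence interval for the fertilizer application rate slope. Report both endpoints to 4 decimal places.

(0.0112, 0.0216)

df = n − k − 1 = 94 − 3 − 1 = 90.
t* = t_{0.025, 90} = 1.986675.
Margin = t* × SE = 1.986675 × 0.0026 = 0.005165.
CI: 0.0164 ± 0.005165 → (0.0112, 0.0216).
With 95% confidence, each one-unit increase in fertilizer application rate is associated with a change of between 0.0112 and 0.0216 tonnes/ha in crop yield, holding the other predictors fixed.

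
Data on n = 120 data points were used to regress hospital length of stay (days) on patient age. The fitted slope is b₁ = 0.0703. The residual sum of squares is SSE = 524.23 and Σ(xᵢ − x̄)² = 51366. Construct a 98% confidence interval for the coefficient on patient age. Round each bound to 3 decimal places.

MSE = SSE/(n − 2) = 524.23/118 = 4.44263.
SE(b₁) = √(MSE/Sₓₓ) = √(4.44263/51366) = 0.00929998.
df = n − 2 = 118.
t* = t_{0.01, 118} = 2.358365.
Margin = t* × SE = 2.358365 × 0.00929998 = 0.02193.
CI: 0.0703 ± 0.02193 → (0.048, 0.092).
With 98% confidence, each one-unit increase in patient age is associated with a change of between 0.048 and 0.092 days in hospital length of stay.

(0.048, 0.092)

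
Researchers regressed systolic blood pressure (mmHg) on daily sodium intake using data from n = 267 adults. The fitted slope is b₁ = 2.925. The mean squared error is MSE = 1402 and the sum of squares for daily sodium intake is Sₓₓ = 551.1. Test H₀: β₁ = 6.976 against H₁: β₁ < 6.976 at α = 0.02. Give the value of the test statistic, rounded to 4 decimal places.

SE(b₁) = √(MSE/Sₓₓ) = √(1402/551.1) = 1.59499.
t = (2.925 − 6.976) / 1.59499 = -2.5398.
df = n − 2 = 265.
One-sided p ≈ 0.0058, which is < 0.02, so reject H₀.
There is evidence that the true slope on daily sodium intake is below 6.976 mmHg per unit.

t = -2.5398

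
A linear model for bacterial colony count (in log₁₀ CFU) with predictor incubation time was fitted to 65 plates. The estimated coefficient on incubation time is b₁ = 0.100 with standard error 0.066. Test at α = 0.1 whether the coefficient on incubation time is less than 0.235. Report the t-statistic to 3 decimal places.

t = -2.045

H₀: β₁ = 0.235 vs H₁: β₁ < 0.235.
t = (b₁ − β₁⁰)/SE = (0.100 − 0.235) / 0.066 = -2.045.
df = n − 2 = 65 − 2 = 63.
One-sided p ≈ 0.0225, which is < 0.1, so reject H₀.
There is evidence that the true slope on incubation time is below 0.235 log₁₀ CFU per unit.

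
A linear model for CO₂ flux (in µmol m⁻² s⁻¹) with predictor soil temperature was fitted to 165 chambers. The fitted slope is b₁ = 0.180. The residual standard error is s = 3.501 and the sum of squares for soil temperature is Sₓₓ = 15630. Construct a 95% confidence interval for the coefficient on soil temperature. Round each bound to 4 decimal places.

SE(b₁) = s/√Sₓₓ = 3.501/√15630 = 0.0280035.
df = n − 2 = 163.
t* = t_{0.025, 163} = 1.974625.
Margin = t* × SE = 1.974625 × 0.0280035 = 0.055296.
CI: 0.180 ± 0.055296 → (0.1247, 0.2353).
With 95% confidence, each one-unit increase in soil temperature is associated with a change of between 0.1247 and 0.2353 µmol m⁻² s⁻¹ in CO₂ flux.

(0.1247, 0.2353)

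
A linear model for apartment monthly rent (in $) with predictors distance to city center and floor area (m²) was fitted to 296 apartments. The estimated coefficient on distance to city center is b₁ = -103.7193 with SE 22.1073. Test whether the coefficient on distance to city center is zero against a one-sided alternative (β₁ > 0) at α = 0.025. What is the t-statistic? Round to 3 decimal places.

H₀: β₁ = 0 vs H₁: β₁ > 0.
t = (b₁ − β₁⁰)/SE = -103.7193 / 22.1073 = -4.692.
df = n − k − 1 = 296 − 2 − 1 = 293.
One-sided p ≈ 1.0000, which is ≥ 0.025, so fail to reject H₀.
The data do not give significant evidence that the true slope on distance to city center is positive, holding the other predictors fixed.

t = -4.692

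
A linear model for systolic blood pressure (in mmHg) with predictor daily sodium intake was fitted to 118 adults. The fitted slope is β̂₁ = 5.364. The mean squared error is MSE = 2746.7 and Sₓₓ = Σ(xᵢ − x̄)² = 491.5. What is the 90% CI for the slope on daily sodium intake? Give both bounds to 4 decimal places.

SE(β̂₁) = √(MSE/Sₓₓ) = √(2746.7/491.5) = 2.36398.
df = n − 2 = 116.
t* = t_{0.05, 116} = 1.658096.
Margin = t* × SE = 1.658096 × 2.36398 = 3.919706.
CI: 5.364 ± 3.919706 → (1.4443, 9.2837).
With 90% confidence, each one-unit increase in daily sodium intake is associated with a change of between 1.4443 and 9.2837 mmHg in systolic blood pressure.

(1.4443, 9.2837)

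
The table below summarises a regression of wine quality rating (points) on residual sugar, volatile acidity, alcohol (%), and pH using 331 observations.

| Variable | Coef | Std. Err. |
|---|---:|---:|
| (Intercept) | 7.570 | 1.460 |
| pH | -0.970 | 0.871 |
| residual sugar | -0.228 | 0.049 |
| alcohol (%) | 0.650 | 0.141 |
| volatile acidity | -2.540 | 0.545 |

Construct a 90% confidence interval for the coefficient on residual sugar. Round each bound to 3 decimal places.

(-0.309, -0.147)

Read off: b = -0.228, SE = 0.049 for residual sugar.
df = n − k − 1 = 331 − 4 − 1 = 326.
t* = t_{0.05, 326} = 1.649541.
Margin = t* × SE = 1.649541 × 0.049 = 0.08083.
CI: -0.228 ± 0.08083 → (-0.309, -0.147).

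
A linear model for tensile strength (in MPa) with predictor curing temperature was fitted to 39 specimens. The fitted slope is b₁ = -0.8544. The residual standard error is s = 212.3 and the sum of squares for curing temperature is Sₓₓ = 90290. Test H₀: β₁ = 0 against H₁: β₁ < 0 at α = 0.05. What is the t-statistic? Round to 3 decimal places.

t = -1.209

SE(b₁) = s/√Sₓₓ = 212.3/√90290 = 0.706529.
t = -0.8544 / 0.706529 = -1.209.
df = n − 2 = 37.
One-sided p ≈ 0.1171, which is ≥ 0.05, so fail to reject H₀.
The data do not give significant evidence that the true slope on curing temperature is negative.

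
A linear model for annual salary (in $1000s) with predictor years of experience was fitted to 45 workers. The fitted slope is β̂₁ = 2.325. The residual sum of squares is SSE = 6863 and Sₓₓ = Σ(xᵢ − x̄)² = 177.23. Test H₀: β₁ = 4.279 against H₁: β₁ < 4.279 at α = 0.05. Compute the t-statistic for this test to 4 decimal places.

t = -2.0591

MSE = SSE/(n − 2) = 6863/43 = 159.605.
SE(β̂₁) = √(MSE/Sₓₓ) = √(159.605/177.23) = 0.948974.
t = (2.325 − 4.279) / 0.948974 = -2.0591.
df = n − 2 = 43.
One-sided p ≈ 0.0228, which is < 0.05, so reject H₀.
There is evidence that the true slope on years of experience is below 4.279 $1000s per unit.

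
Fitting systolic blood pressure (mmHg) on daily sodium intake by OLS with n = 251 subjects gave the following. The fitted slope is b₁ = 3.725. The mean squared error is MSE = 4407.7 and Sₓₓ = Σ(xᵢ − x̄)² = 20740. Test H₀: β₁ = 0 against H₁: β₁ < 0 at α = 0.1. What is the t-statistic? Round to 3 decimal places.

SE(b₁) = √(MSE/Sₓₓ) = √(4407.7/20740) = 0.461001.
t = 3.725 / 0.461001 = 8.080.
df = n − 2 = 249.
One-sided p ≈ 1.0000, which is ≥ 0.1, so fail to reject H₀.
The data do not give significant evidence that the true slope on daily sodium intake is negative.

t = 8.080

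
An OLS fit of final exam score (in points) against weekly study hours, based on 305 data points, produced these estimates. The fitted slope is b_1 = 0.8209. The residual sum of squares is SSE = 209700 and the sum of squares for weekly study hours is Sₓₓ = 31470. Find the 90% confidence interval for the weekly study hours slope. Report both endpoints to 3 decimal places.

(0.576, 1.066)

MSE = SSE/(n − 2) = 209700/303 = 692.079.
SE(b_1) = √(MSE/Sₓₓ) = √(692.079/31470) = 0.148296.
df = n − 2 = 303.
t* = t_{0.05, 303} = 1.649898.
Margin = t* × SE = 1.649898 × 0.148296 = 0.24467.
CI: 0.8209 ± 0.24467 → (0.576, 1.066).
With 90% confidence, each one-unit increase in weekly study hours is associated with a change of between 0.576 and 1.066 points in final exam score.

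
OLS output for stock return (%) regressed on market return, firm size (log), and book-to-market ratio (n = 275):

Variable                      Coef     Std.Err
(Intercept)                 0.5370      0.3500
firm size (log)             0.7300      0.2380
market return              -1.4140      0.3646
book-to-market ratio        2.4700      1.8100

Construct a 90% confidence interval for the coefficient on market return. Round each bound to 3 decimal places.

(-2.016, -0.812)

Read off: b = -1.4140, SE = 0.3646 for market return.
df = n − k − 1 = 275 − 3 − 1 = 271.
t* = t_{0.05, 271} = 1.650496.
Margin = t* × SE = 1.650496 × 0.3646 = 0.60177.
CI: -1.4140 ± 0.60177 → (-2.016, -0.812).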